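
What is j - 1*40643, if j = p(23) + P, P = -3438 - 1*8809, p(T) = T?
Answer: -52867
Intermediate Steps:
P = -12247 (P = -3438 - 8809 = -12247)
j = -12224 (j = 23 - 12247 = -12224)
j - 1*40643 = -12224 - 1*40643 = -12224 - 40643 = -52867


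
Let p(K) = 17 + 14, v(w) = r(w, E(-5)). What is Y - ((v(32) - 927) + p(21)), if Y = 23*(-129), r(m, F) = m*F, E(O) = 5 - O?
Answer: -2391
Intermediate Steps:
r(m, F) = F*m
v(w) = 10*w (v(w) = (5 - 1*(-5))*w = (5 + 5)*w = 10*w)
p(K) = 31
Y = -2967
Y - ((v(32) - 927) + p(21)) = -2967 - ((10*32 - 927) + 31) = -2967 - ((320 - 927) + 31) = -2967 - (-607 + 31) = -2967 - 1*(-576) = -2967 + 576 = -2391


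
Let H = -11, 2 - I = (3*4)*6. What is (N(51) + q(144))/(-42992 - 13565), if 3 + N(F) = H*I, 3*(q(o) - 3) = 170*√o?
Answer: -1450/56557 ≈ -0.025638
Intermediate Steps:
I = -70 (I = 2 - 3*4*6 = 2 - 12*6 = 2 - 1*72 = 2 - 72 = -70)
q(o) = 3 + 170*√o/3 (q(o) = 3 + (170*√o)/3 = 3 + 170*√o/3)
N(F) = 767 (N(F) = -3 - 11*(-70) = -3 + 770 = 767)
(N(51) + q(144))/(-42992 - 13565) = (767 + (3 + 170*√144/3))/(-42992 - 13565) = (767 + (3 + (170/3)*12))/(-56557) = (767 + (3 + 680))*(-1/56557) = (767 + 683)*(-1/56557) = 1450*(-1/56557) = -1450/56557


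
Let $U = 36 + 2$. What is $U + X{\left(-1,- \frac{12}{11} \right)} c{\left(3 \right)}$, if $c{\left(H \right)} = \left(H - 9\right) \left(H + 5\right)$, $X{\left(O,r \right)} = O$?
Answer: $86$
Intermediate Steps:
$c{\left(H \right)} = \left(-9 + H\right) \left(5 + H\right)$
$U = 38$
$U + X{\left(-1,- \frac{12}{11} \right)} c{\left(3 \right)} = 38 - \left(-45 + 3^{2} - 12\right) = 38 - \left(-45 + 9 - 12\right) = 38 - -48 = 38 + 48 = 86$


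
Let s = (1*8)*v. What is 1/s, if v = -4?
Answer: -1/32 ≈ -0.031250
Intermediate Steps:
s = -32 (s = (1*8)*(-4) = 8*(-4) = -32)
1/s = 1/(-32) = -1/32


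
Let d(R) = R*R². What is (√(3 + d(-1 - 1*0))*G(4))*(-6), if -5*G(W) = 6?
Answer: 36*√2/5 ≈ 10.182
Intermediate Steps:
d(R) = R³
G(W) = -6/5 (G(W) = -⅕*6 = -6/5)
(√(3 + d(-1 - 1*0))*G(4))*(-6) = (√(3 + (-1 - 1*0)³)*(-6/5))*(-6) = (√(3 + (-1 + 0)³)*(-6/5))*(-6) = (√(3 + (-1)³)*(-6/5))*(-6) = (√(3 - 1)*(-6/5))*(-6) = (√2*(-6/5))*(-6) = -6*√2/5*(-6) = 36*√2/5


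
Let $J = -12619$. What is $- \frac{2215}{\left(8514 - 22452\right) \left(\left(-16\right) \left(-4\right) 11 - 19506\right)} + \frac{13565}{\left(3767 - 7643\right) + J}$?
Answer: $- \frac{710982262073}{864543448524} \approx -0.82238$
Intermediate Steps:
$- \frac{2215}{\left(8514 - 22452\right) \left(\left(-16\right) \left(-4\right) 11 - 19506\right)} + \frac{13565}{\left(3767 - 7643\right) + J} = - \frac{2215}{\left(8514 - 22452\right) \left(\left(-16\right) \left(-4\right) 11 - 19506\right)} + \frac{13565}{\left(3767 - 7643\right) - 12619} = - \frac{2215}{\left(-13938\right) \left(64 \cdot 11 - 19506\right)} + \frac{13565}{-3876 - 12619} = - \frac{2215}{\left(-13938\right) \left(704 - 19506\right)} + \frac{13565}{-16495} = - \frac{2215}{\left(-13938\right) \left(-18802\right)} + 13565 \left(- \frac{1}{16495}\right) = - \frac{2215}{262062276} - \frac{2713}{3299} = - \frac{710982262073}{864543448524}$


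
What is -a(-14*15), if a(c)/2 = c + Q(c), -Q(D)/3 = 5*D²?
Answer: 1323420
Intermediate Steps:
Q(D) = -15*D²
a(c) = -30*c² + 2*c (a(c) = 2*(c - 15*c²) = -30*c² + 2*c)
-a(-14*15) = -2*(-14*15)*(1 - (-210)*15) = -2*(-210)*(1 - 15*(-210)) = -2*(-210)*(1 + 3150) = -2*(-210)*3151 = -1*(-1323420) = 1323420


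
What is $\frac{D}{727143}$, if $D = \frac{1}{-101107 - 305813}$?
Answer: $- \frac{1}{295889029560} \approx -3.3796 \cdot 10^{-12}$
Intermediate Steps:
$D = - \frac{1}{406920}$ ($D = \frac{1}{-406920} = - \frac{1}{406920} \approx -2.4575 \cdot 10^{-6}$)
$\frac{D}{727143} = - \frac{1}{406920 \cdot 727143} = \left(- \frac{1}{406920}\right) \frac{1}{727143} = - \frac{1}{295889029560}$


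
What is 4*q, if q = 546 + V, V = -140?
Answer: 1624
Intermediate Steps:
q = 406 (q = 546 - 140 = 406)
4*q = 4*406 = 1624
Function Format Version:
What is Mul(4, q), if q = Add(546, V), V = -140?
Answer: 1624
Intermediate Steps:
q = 406 (q = Add(546, -140) = 406)
Mul(4, q) = Mul(4, 406) = 1624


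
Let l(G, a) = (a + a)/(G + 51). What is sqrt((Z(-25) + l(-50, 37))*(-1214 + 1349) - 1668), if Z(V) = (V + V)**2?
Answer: sqrt(345822) ≈ 588.07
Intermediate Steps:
l(G, a) = 2*a/(51 + G) (l(G, a) = (2*a)/(51 + G) = 2*a/(51 + G))
Z(V) = 4*V**2 (Z(V) = (2*V)**2 = 4*V**2)
sqrt((Z(-25) + l(-50, 37))*(-1214 + 1349) - 1668) = sqrt((4*(-25)**2 + 2*37/(51 - 50))*(-1214 + 1349) - 1668) = sqrt((4*625 + 2*37/1)*135 - 1668) = sqrt((2500 + 2*37*1)*135 - 1668) = sqrt((2500 + 74)*135 - 1668) = sqrt(2574*135 - 1668) = sqrt(347490 - 1668) = sqrt(345822)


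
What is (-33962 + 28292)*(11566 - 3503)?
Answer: -45717210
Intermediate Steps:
(-33962 + 28292)*(11566 - 3503) = -5670*8063 = -45717210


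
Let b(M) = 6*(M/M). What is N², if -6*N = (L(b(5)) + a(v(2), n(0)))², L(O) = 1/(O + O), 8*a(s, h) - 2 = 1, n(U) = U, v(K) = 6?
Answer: 14641/11943936 ≈ 0.0012258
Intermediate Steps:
a(s, h) = 3/8 (a(s, h) = ¼ + (⅛)*1 = ¼ + ⅛ = 3/8)
b(M) = 6 (b(M) = 6*1 = 6)
L(O) = 1/(2*O)
N = -121/3456 (N = -((½)/6 + 3/8)²/6 = -((½)*(⅙) + 3/8)²/6 = -(1/12 + 3/8)²/6 = -(11/24)²/6 = -⅙*121/576 = -121/3456 ≈ -0.035012)
N² = (-121/3456)² = 14641/11943936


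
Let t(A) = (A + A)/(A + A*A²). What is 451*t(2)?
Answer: 902/5 ≈ 180.40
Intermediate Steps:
t(A) = 2*A/(A + A³) (t(A) = (2*A)/(A + A³) = 2*A/(A + A³))
451*t(2) = 451*(2/(1 + 2²)) = 451*(2/(1 + 4)) = 451*(2/5) = 451*(2*(⅕)) = 451*(⅖) = 902/5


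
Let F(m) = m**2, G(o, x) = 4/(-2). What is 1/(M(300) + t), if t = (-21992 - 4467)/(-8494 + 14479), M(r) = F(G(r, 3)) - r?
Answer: -5985/1798019 ≈ -0.0033287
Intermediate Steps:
G(o, x) = -2 (G(o, x) = 4*(-1/2) = -2)
M(r) = 4 - r (M(r) = (-2)**2 - r = 4 - r)
t = -26459/5985 ≈ -4.4209
1/(M(300) + t) = 1/((4 - 1*300) - 26459/5985) = 1/((4 - 300) - 26459/5985) = 1/(-296 - 26459/5985) = 1/(-1798019/5985) = -5985/1798019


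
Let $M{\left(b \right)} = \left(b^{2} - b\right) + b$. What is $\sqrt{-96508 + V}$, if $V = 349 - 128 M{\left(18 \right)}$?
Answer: $i \sqrt{137631} \approx 370.99 i$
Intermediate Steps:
$M{\left(b \right)} = b^{2}$
$V = -41123$ ($V = 349 - 128 \cdot 18^{2} = 349 - 41472 = -41123$)
$\sqrt{-96508 + V} = \sqrt{-96508 - 41123} = \sqrt{-137631} = i \sqrt{137631}$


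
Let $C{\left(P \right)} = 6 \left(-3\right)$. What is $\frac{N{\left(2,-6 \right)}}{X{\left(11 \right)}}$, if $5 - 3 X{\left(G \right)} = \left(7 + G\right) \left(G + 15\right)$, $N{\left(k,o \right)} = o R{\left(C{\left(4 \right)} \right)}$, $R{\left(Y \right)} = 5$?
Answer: $\frac{90}{463} \approx 0.19438$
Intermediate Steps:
$C{\left(P \right)} = -18$
$N{\left(k,o \right)} = 5 o$ ($N{\left(k,o \right)} = o 5 = 5 o$)
$X{\left(G \right)} = \frac{5}{3} - \frac{\left(7 + G\right) \left(15 + G\right)}{3}$ ($X{\left(G \right)} = \frac{5}{3} - \frac{\left(7 + G\right) \left(G + 15\right)}{3} = \frac{5}{3} - \frac{\left(7 + G\right) \left(15 + G\right)}{3}$)
$\frac{N{\left(2,-6 \right)}}{X{\left(11 \right)}} = \frac{5 \left(-6\right)}{- \frac{100}{3} - \frac{242}{3} - \frac{11^{2}}{3}} = - \frac{30}{- \frac{100}{3} - \frac{242}{3} - \frac{121}{3}} = - \frac{30}{- \frac{463}{3}} = \left(-30\right) \left(- \frac{3}{463}\right) = \frac{90}{463}$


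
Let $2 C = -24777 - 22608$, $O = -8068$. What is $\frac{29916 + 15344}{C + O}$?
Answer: $- \frac{90520}{63521} \approx -1.425$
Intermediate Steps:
$C = - \frac{47385}{2}$ ($C = \frac{-24777 - 22608}{2} = \frac{1}{2} \left(-47385\right) = - \frac{47385}{2} \approx -23693.0$)
$\frac{29916 + 15344}{C + O} = \frac{29916 + 15344}{- \frac{47385}{2} - 8068} = \frac{45260}{- \frac{63521}{2}} = 45260 \left(- \frac{2}{63521}\right) = - \frac{90520}{63521}$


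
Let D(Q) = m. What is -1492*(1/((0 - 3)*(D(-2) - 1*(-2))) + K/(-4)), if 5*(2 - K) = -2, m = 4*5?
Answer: 151438/165 ≈ 917.81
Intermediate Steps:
m = 20
D(Q) = 20
K = 12/5 (K = 2 - 1/5*(-2) = 2 + 2/5 = 12/5 ≈ 2.4000)
-1492*(1/((0 - 3)*(D(-2) - 1*(-2))) + K/(-4)) = -1492*(1/((0 - 3)*(20 - 1*(-2))) + (12/5)/(-4)) = -1492*(1/((-3)*(20 + 2)) + (12/5)*(-1/4)) = -1492*(-1/3/22 - 3/5) = -1492*(-1/3*1/22 - 3/5) = -1492*(-1/66 - 3/5) = -1492*(-203/330) = 151438/165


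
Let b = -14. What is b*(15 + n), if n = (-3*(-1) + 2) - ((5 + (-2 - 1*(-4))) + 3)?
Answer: -140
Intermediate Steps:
n = -5 (n = (3 + 2) - ((5 + (-2 + 4)) + 3) = 5 - ((5 + 2) + 3) = 5 - (7 + 3) = 5 - 1*10 = 5 - 10 = -5)
b*(15 + n) = -14*(15 - 5) = -14*10 = -140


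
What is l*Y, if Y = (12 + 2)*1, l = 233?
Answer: 3262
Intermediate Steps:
Y = 14 (Y = 14*1 = 14)
l*Y = 233*14 = 3262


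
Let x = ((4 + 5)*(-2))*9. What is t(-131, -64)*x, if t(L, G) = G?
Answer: 10368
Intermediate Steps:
x = -162 (x = (9*(-2))*9 = -18*9 = -162)
t(-131, -64)*x = -64*(-162) = 10368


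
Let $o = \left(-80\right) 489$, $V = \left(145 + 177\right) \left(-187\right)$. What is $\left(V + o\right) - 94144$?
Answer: $-193478$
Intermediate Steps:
$V = -60214$ ($V = 322 \left(-187\right) = -60214$)
$o = -39120$
$\left(V + o\right) - 94144 = \left(-60214 - 39120\right) - 94144 = -99334 - 94144 = -193478$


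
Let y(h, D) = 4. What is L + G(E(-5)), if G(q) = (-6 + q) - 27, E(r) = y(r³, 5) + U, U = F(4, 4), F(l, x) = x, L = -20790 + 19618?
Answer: -1197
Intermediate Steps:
L = -1172
U = 4
E(r) = 8 (E(r) = 4 + 4 = 8)
G(q) = -33 + q
L + G(E(-5)) = -1172 + (-33 + 8) = -1172 - 25 = -1197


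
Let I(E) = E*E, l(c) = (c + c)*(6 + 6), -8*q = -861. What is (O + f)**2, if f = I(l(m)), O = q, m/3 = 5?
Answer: 1076740350921/64 ≈ 1.6824e+10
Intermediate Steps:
m = 15 (m = 3*5 = 15)
q = 861/8 (q = -1/8*(-861) = 861/8 ≈ 107.63)
O = 861/8 ≈ 107.63
l(c) = 24*c (l(c) = (2*c)*12 = 24*c)
I(E) = E**2
f = 129600 (f = (24*15)**2 = 360**2 = 129600)
(O + f)**2 = (861/8 + 129600)**2 = (1037661/8)**2 = 1076740350921/64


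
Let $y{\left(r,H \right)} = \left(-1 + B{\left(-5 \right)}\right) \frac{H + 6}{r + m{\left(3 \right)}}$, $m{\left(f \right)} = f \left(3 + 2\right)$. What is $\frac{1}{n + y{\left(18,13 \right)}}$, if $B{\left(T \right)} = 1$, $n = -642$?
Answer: $- \frac{1}{642} \approx -0.0015576$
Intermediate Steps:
$m{\left(f \right)} = 5 f$ ($m{\left(f \right)} = f 5 = 5 f$)
$y{\left(r,H \right)} = 0$ ($y{\left(r,H \right)} = \left(-1 + 1\right) \frac{H + 6}{r + 5 \cdot 3} = 0 \frac{6 + H}{r + 15} = 0 \frac{6 + H}{15 + r} = 0$)
$\frac{1}{n + y{\left(18,13 \right)}} = \frac{1}{-642 + 0} = \frac{1}{-642} = - \frac{1}{642}$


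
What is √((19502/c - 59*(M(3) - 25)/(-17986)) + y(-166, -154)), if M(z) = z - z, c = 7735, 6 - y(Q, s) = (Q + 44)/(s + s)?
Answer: √30802651910030/1956955 ≈ 2.8360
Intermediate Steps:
y(Q, s) = 6 - (44 + Q)/(2*s) (y(Q, s) = 6 - (Q + 44)/(s + s) = 6 - (44 + Q)/(2*s))
M(z) = 0
√((19502/c - 59*(M(3) - 25)/(-17986)) + y(-166, -154)) = √((19502/7735 - 59*(0 - 25)/(-17986)) + (½)*(-44 - 1*(-166) + 12*(-154))/(-154)) = √((19502*(1/7735) - 59*(-25)*(-1/17986)) + (½)*(-1/154)*(-44 + 166 - 1848)) = √((2786/1105 + 1475*(-1/17986)) + (½)*(-1/154)*(-1726)) = √((2786/1105 - 1475/17986) + 863/154) = √(2851713/1169090 + 863/154) = √(362022118/45009965) = √30802651910030/1956955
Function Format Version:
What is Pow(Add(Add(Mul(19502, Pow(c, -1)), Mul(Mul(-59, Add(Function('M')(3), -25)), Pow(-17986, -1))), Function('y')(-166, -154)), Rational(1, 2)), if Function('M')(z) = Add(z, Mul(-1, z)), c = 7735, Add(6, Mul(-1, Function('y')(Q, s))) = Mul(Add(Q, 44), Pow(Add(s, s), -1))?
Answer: Mul(Rational(1, 1956955), Pow(30802651910030, Rational(1, 2))) ≈ 2.8360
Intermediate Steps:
Function('y')(Q, s) = Add(6, Mul(Rational(-1, 2), Pow(s, -1), Add(44, Q))) (Function('y')(Q, s) = Add(6, Mul(-1, Mul(Add(Q, 44), Pow(Add(s, s), -1)))) = Add(6, Mul(-1, Mul(Add(44, Q), Pow(Mul(2, s), -1)))) = Add(6, Mul(-1, Mul(Add(44, Q), Mul(Rational(1, 2), Pow(s, -1))))) = Add(6, Mul(-1, Mul(Rational(1, 2), Pow(s, -1), Add(44, Q)))) = Add(6, Mul(Rational(-1, 2), Pow(s, -1), Add(44, Q))))
Function('M')(z) = 0
Pow(Add(Add(Mul(19502, Pow(c, -1)), Mul(Mul(-59, Add(Function('M')(3), -25)), Pow(-17986, -1))), Function('y')(-166, -154)), Rational(1, 2)) = Pow(Add(Add(Mul(19502, Pow(7735, -1)), Mul(Mul(-59, Add(0, -25)), Pow(-17986, -1))), Mul(Rational(1, 2), Pow(-154, -1), Add(-44, Mul(-1, -166), Mul(12, -154)))), Rational(1, 2)) = Pow(Add(Add(Mul(19502, Rational(1, 7735)), Mul(Mul(-59, -25), Rational(-1, 17986))), Mul(Rational(1, 2), Rational(-1, 154), Add(-44, 166, -1848))), Rational(1, 2)) = Pow(Add(Add(Rational(2786, 1105), Mul(1475, Rational(-1, 17986))), Mul(Rational(1, 2), Rational(-1, 154), -1726)), Rational(1, 2)) = Pow(Add(Add(Rational(2786, 1105), Rational(-1475, 17986)), Rational(863, 154)), Rational(1, 2)) = Pow(Add(Rational(2851713, 1169090), Rational(863, 154)), Rational(1, 2)) = Pow(Rational(362022118, 45009965), Rational(1, 2)) = Mul(Rational(1, 1956955), Pow(30802651910030, Rational(1, 2)))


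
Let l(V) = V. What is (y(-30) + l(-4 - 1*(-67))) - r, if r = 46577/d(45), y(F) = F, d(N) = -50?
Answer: 48227/50 ≈ 964.54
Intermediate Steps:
r = -46577/50 (r = 46577/(-50) = 46577*(-1/50) = -46577/50 ≈ -931.54)
(y(-30) + l(-4 - 1*(-67))) - r = (-30 + (-4 - 1*(-67))) - 1*(-46577/50) = (-30 + (-4 + 67)) + 46577/50 = (-30 + 63) + 46577/50 = 33 + 46577/50 = 48227/50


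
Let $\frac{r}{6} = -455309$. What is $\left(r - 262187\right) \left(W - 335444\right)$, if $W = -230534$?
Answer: $1694561337098$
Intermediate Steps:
$r = -2731854$ ($r = 6 \left(-455309\right) = -2731854$)
$\left(r - 262187\right) \left(W - 335444\right) = \left(-2731854 - 262187\right) \left(-230534 - 335444\right) = \left(-2994041\right) \left(-565978\right) = 1694561337098$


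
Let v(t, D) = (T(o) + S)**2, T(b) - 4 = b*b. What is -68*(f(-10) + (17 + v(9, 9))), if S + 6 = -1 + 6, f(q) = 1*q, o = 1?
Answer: -1564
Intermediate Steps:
f(q) = q
T(b) = 4 + b**2 (T(b) = 4 + b*b = 4 + b**2)
S = -1 (S = -6 + (-1 + 6) = -6 + 5 = -1)
v(t, D) = 16 (v(t, D) = ((4 + 1**2) - 1)**2 = ((4 + 1) - 1)**2 = (5 - 1)**2 = 4**2 = 16)
-68*(f(-10) + (17 + v(9, 9))) = -68*(-10 + (17 + 16)) = -68*(-10 + 33) = -68*23 = -1564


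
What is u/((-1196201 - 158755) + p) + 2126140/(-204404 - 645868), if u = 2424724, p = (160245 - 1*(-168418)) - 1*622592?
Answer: -1391858819707/350500186680 ≈ -3.9711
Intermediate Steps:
p = -293929 (p = (160245 + 168418) - 622592 = 328663 - 622592 = -293929)
u/((-1196201 - 158755) + p) + 2126140/(-204404 - 645868) = 2424724/((-1196201 - 158755) - 293929) + 2126140/(-204404 - 645868) = 2424724/(-1354956 - 293929) + 2126140/(-850272) = 2424724/(-1648885) + 2126140*(-1/850272) = 2424724*(-1/1648885) - 531535/212568 = -2424724/1648885 - 531535/212568 = -1391858819707/350500186680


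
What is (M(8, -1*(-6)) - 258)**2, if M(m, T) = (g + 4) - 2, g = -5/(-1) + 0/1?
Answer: 63001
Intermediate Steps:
g = 5 (g = -5*(-1) + 0*1 = 5 + 0 = 5)
M(m, T) = 7 (M(m, T) = (5 + 4) - 2 = 9 - 2 = 7)
(M(8, -1*(-6)) - 258)**2 = (7 - 258)**2 = (-251)**2 = 63001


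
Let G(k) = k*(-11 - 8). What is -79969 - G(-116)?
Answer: -82173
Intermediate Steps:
G(k) = -19*k (G(k) = k*(-19) = -19*k)
-79969 - G(-116) = -79969 - (-19)*(-116) = -79969 - 1*2204 = -79969 - 2204 = -82173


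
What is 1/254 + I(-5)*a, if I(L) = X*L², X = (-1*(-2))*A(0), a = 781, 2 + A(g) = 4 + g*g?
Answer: 19837401/254 ≈ 78100.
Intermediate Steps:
A(g) = 2 + g² (A(g) = -2 + (4 + g*g) = -2 + (4 + g²) = 2 + g²)
X = 4 (X = (-1*(-2))*(2 + 0²) = 2*(2 + 0) = 2*2 = 4)
I(L) = 4*L²
1/254 + I(-5)*a = 1/254 + (4*(-5)²)*781 = 1/254 + (4*25)*781 = 1/254 + 100*781 = 1/254 + 78100 = 19837401/254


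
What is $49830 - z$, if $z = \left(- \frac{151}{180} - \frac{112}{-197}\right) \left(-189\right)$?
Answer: $\frac{196128873}{3940} \approx 49779.0$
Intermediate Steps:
$z = \frac{201327}{3940}$ ($z = \left(\left(-151\right) \frac{1}{180} - - \frac{112}{197}\right) \left(-189\right) = \left(- \frac{151}{180} + \frac{112}{197}\right) \left(-189\right) = \left(- \frac{9587}{35460}\right) \left(-189\right) = \frac{201327}{3940} \approx 51.098$)
$49830 - z = 49830 - \frac{201327}{3940} = \frac{196128873}{3940}$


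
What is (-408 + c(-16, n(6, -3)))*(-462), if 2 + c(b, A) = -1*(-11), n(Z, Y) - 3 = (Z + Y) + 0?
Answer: 184338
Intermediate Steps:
n(Z, Y) = 3 + Y + Z (n(Z, Y) = 3 + ((Z + Y) + 0) = 3 + ((Y + Z) + 0) = 3 + (Y + Z) = 3 + Y + Z)
c(b, A) = 9 (c(b, A) = -2 - 1*(-11) = -2 + 11 = 9)
(-408 + c(-16, n(6, -3)))*(-462) = (-408 + 9)*(-462) = -399*(-462) = 184338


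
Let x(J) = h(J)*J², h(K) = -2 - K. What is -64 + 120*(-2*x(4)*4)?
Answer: 92096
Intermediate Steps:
x(J) = J²*(-2 - J) (x(J) = (-2 - J)*J² = J²*(-2 - J))
-64 + 120*(-2*x(4)*4) = -64 + 120*(-2*4²*(-2 - 1*4)*4) = -64 + 120*(-32*(-2 - 4)*4) = -64 + 120*(-32*(-6)*4) = -64 + 120*(-2*(-96)*4) = -64 + 120*(192*4) = -64 + 120*768 = -64 + 92160 = 92096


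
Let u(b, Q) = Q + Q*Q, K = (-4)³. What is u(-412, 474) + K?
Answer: 225086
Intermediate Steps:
K = -64
u(b, Q) = Q + Q²
u(-412, 474) + K = 474*(1 + 474) - 64 = 474*475 - 64 = 225150 - 64 = 225086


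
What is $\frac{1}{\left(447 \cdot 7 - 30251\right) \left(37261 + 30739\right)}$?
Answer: $- \frac{1}{1844296000} \approx -5.4221 \cdot 10^{-10}$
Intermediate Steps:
$\frac{1}{\left(447 \cdot 7 - 30251\right) \left(37261 + 30739\right)} = \frac{1}{\left(3129 - 30251\right) 68000} = \frac{1}{\left(-27122\right) 68000} = \frac{1}{-1844296000} = - \frac{1}{1844296000}$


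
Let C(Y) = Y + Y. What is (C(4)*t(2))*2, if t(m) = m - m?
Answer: 0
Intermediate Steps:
t(m) = 0
C(Y) = 2*Y
(C(4)*t(2))*2 = ((2*4)*0)*2 = (8*0)*2 = 0*2 = 0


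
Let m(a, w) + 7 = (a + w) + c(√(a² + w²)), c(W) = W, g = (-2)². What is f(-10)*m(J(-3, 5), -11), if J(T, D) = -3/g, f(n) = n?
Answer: 375/2 - 5*√1945/2 ≈ 77.245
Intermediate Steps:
g = 4
J(T, D) = -¾ (J(T, D) = -3/4 = -3*¼ = -¾)
m(a, w) = -7 + a + w + √(a² + w²) (m(a, w) = -7 + ((a + w) + √(a² + w²)) = -7 + (a + w + √(a² + w²)) = -7 + a + w + √(a² + w²))
f(-10)*m(J(-3, 5), -11) = -10*(-7 - ¾ - 11 + √((-¾)² + (-11)²)) = -10*(-7 - ¾ - 11 + √(9/16 + 121)) = -10*(-7 - ¾ - 11 + √(1945/16)) = -10*(-7 - ¾ - 11 + √1945/4) = -10*(-75/4 + √1945/4) = 375/2 - 5*√1945/2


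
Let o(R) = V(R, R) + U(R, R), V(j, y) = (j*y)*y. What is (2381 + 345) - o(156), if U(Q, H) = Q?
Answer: -3793846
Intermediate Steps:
V(j, y) = j*y**2
o(R) = R + R**3 (o(R) = R*R**2 + R = R**3 + R = R + R**3)
(2381 + 345) - o(156) = (2381 + 345) - (156 + 156**3) = 2726 - (156 + 3796416) = 2726 - 1*3796572 = 2726 - 3796572 = -3793846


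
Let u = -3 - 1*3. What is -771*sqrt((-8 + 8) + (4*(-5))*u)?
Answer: -1542*sqrt(30) ≈ -8445.9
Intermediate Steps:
u = -6 (u = -3 - 3 = -6)
-771*sqrt((-8 + 8) + (4*(-5))*u) = -771*sqrt((-8 + 8) + (4*(-5))*(-6)) = -771*sqrt(0 - 20*(-6)) = -771*sqrt(0 + 120) = -1542*sqrt(30)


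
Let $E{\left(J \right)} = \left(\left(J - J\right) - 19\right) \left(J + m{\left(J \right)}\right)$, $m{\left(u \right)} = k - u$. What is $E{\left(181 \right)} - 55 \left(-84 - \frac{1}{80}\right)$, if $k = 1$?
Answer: $\frac{73627}{16} \approx 4601.7$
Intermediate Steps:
$m{\left(u \right)} = 1 - u$
$E{\left(J \right)} = -19$ ($E{\left(J \right)} = \left(\left(J - J\right) - 19\right) \left(J - \left(-1 + J\right)\right) = \left(0 - 19\right) 1 = \left(-19\right) 1 = -19$)
$E{\left(181 \right)} - 55 \left(-84 - \frac{1}{80}\right) = -19 - 55 \left(-84 - \frac{1}{80}\right) = -19 - - \frac{73931}{16} = -19 + \frac{73931}{16} = \frac{73627}{16}$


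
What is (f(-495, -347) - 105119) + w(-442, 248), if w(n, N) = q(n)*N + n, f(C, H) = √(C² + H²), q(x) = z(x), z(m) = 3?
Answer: -104817 + √365434 ≈ -1.0421e+5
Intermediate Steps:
q(x) = 3
w(n, N) = n + 3*N (w(n, N) = 3*N + n = n + 3*N)
(f(-495, -347) - 105119) + w(-442, 248) = (√((-495)² + (-347)²) - 105119) + (-442 + 3*248) = (√(245025 + 120409) - 105119) + (-442 + 744) = (√365434 - 105119) + 302 = (-105119 + √365434) + 302 = -104817 + √365434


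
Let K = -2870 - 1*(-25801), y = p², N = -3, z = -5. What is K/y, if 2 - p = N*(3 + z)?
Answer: 22931/16 ≈ 1433.2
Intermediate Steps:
p = -4 (p = 2 - (-3)*(3 - 5) = 2 - (-3)*(-2) = 2 - 1*6 = 2 - 6 = -4)
y = 16 (y = (-4)² = 16)
K = 22931 (K = -2870 + 25801 = 22931)
K/y = 22931/16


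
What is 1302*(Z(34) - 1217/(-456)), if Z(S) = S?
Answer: 3628457/76 ≈ 47743.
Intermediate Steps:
1302*(Z(34) - 1217/(-456)) = 1302*(34 - 1217/(-456)) = 1302*(34 - 1217*(-1/456)) = 1302*(34 + 1217/456) = 1302*(16721/456) = 3628457/76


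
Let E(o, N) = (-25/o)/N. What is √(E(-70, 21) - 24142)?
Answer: I*√42586458/42 ≈ 155.38*I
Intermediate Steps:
E(o, N) = -25/(N*o)
√(E(-70, 21) - 24142) = √(-25/(21*(-70)) - 24142) = √(-25*1/21*(-1/70) - 24142) = √(5/294 - 24142) = √(-7097743/294) = I*√42586458/42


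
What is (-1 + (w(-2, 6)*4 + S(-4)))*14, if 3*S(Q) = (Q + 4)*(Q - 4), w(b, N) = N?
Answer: 322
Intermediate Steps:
S(Q) = (-4 + Q)*(4 + Q)/3 (S(Q) = ((Q + 4)*(Q - 4))/3 = ((4 + Q)*(-4 + Q))/3 = ((-4 + Q)*(4 + Q))/3 = (-4 + Q)*(4 + Q)/3)
(-1 + (w(-2, 6)*4 + S(-4)))*14 = (-1 + (6*4 + (-16/3 + (1/3)*(-4)**2)))*14 = (-1 + (24 + (-16/3 + (1/3)*16)))*14 = (-1 + (24 + (-16/3 + 16/3)))*14 = (-1 + (24 + 0))*14 = (-1 + 24)*14 = 23*14 = 322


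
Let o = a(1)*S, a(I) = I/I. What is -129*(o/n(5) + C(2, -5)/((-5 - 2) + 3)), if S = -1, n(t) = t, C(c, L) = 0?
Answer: 129/5 ≈ 25.800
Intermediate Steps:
a(I) = 1
o = -1 (o = 1*(-1) = -1)
-129*(o/n(5) + C(2, -5)/((-5 - 2) + 3)) = -129*(-1/5 + 0/((-5 - 2) + 3)) = -129*(-1*⅕ + 0/(-7 + 3)) = -129*(-⅕ + 0/(-4)) = -129*(-⅕ + 0*(-¼)) = -129*(-⅕ + 0) = -129*(-⅕) = 129/5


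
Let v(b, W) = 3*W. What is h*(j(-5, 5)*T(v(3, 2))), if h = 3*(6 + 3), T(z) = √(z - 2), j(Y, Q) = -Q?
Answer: -270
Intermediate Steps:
T(z) = √(-2 + z)
h = 27 (h = 3*9 = 27)
h*(j(-5, 5)*T(v(3, 2))) = 27*((-1*5)*√(-2 + 3*2)) = 27*(-5*√(-2 + 6)) = 27*(-5*√4) = 27*(-5*2) = 27*(-10) = -270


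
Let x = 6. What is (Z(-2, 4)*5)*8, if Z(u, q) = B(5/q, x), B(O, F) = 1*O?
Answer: 50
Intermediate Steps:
B(O, F) = O
Z(u, q) = 5/q
(Z(-2, 4)*5)*8 = ((5/4)*5)*8 = (25/4)*8 = 50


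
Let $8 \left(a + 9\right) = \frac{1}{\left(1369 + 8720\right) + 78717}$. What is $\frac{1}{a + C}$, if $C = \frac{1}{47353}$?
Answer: $- \frac{33641844144}{302775839495} \approx -0.11111$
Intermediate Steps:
$a = - \frac{6394031}{710448}$ ($a = -9 + \frac{1}{8 \left(\left(1369 + 8720\right) + 78717\right)} = -9 + \frac{1}{8 \left(10089 + 78717\right)} = -9 + \frac{1}{8 \cdot 88806} = -9 + \frac{1}{8} \cdot \frac{1}{88806} = -9 + \frac{1}{710448} = - \frac{6394031}{710448} \approx -9.0$)
$C = \frac{1}{47353} \approx 2.1118 \cdot 10^{-5}$
$\frac{1}{a + C} = \frac{1}{- \frac{6394031}{710448} + \frac{1}{47353}} = \frac{1}{- \frac{302775839495}{33641844144}} = - \frac{33641844144}{302775839495}$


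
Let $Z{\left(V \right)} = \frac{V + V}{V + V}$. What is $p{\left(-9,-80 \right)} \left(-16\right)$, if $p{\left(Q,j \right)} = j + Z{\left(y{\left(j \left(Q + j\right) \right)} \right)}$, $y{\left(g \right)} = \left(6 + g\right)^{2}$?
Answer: $1264$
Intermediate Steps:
$Z{\left(V \right)} = 1$ ($Z{\left(V \right)} = \frac{2 V}{2 V} = 2 V \frac{1}{2 V} = 1$)
$p{\left(Q,j \right)} = 1 + j$ ($p{\left(Q,j \right)} = j + 1 = 1 + j$)
$p{\left(-9,-80 \right)} \left(-16\right) = \left(1 - 80\right) \left(-16\right) = \left(-79\right) \left(-16\right) = 1264$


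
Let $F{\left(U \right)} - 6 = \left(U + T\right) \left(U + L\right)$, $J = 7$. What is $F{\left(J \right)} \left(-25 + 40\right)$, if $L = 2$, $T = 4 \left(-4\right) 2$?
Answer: $-3285$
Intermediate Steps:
$T = -32$ ($T = \left(-16\right) 2 = -32$)
$F{\left(U \right)} = 6 + \left(-32 + U\right) \left(2 + U\right)$ ($F{\left(U \right)} = 6 + \left(U - 32\right) \left(U + 2\right) = 6 + \left(-32 + U\right) \left(2 + U\right)$)
$F{\left(J \right)} \left(-25 + 40\right) = \left(-58 + 7^{2} - 210\right) \left(-25 + 40\right) = \left(-58 + 49 - 210\right) 15 = \left(-219\right) 15 = -3285$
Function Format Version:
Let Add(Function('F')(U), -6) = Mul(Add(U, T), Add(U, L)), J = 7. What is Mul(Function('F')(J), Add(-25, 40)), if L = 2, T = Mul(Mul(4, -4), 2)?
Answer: -3285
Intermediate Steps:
T = -32 (T = Mul(-16, 2) = -32)
Function('F')(U) = Add(6, Mul(Add(-32, U), Add(2, U))) (Function('F')(U) = Add(6, Mul(Add(U, -32), Add(U, 2))) = Add(6, Mul(Add(-32, U), Add(2, U))))
Mul(Function('F')(J), Add(-25, 40)) = Mul(Add(-58, Pow(7, 2), Mul(-30, 7)), Add(-25, 40)) = Mul(Add(-58, 49, -210), 15) = Mul(-219, 15) = -3285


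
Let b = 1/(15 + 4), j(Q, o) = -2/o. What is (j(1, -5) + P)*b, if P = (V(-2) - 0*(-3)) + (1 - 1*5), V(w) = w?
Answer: -28/95 ≈ -0.29474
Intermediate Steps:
P = -6 (P = (-2 - 0*(-3)) + (1 - 1*5) = (-2 - 1*0) + (1 - 5) = (-2 + 0) - 4 = -2 - 4 = -6)
b = 1/19 ≈ 0.052632
(j(1, -5) + P)*b = (-2/(-5) - 6)*(1/19) = (-2*(-⅕) - 6)*(1/19) = (⅖ - 6)*(1/19) = -28/5*1/19 = -28/95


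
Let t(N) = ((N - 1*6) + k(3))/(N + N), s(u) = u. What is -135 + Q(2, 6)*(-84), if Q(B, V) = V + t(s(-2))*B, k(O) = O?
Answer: -849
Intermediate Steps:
t(N) = (-3 + N)/(2*N) (t(N) = ((N - 1*6) + 3)/(N + N) = ((N - 6) + 3)/((2*N)) = ((-6 + N) + 3)*(1/(2*N)) = (-3 + N)*(1/(2*N)) = (-3 + N)/(2*N))
Q(B, V) = V + 5*B/4 (Q(B, V) = V + ((½)*(-3 - 2)/(-2))*B = V + ((½)*(-½)*(-5))*B = V + 5*B/4)
-135 + Q(2, 6)*(-84) = -135 + (6 + (5/4)*2)*(-84) = -135 + (6 + 5/2)*(-84) = -135 + (17/2)*(-84) = -135 - 714 = -849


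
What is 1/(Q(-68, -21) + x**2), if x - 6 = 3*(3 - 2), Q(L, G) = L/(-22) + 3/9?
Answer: 33/2786 ≈ 0.011845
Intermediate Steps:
Q(L, G) = 1/3 - L/22 (Q(L, G) = L*(-1/22) + 3*(1/9) = -L/22 + 1/3 = 1/3 - L/22)
x = 9 (x = 6 + 3*(3 - 2) = 6 + 3*1 = 6 + 3 = 9)
1/(Q(-68, -21) + x**2) = 1/((1/3 - 1/22*(-68)) + 9**2) = 1/((1/3 + 34/11) + 81) = 1/(113/33 + 81) = 1/(2786/33) = 33/2786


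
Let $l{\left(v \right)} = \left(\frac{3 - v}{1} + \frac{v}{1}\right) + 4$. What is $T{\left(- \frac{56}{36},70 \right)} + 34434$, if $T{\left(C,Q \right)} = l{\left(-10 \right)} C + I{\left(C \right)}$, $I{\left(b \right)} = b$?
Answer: $\frac{309794}{9} \approx 34422.0$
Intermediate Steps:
$l{\left(v \right)} = 7$ ($l{\left(v \right)} = \left(\left(3 - v\right) 1 + v 1\right) + 4 = \left(\left(3 - v\right) + v\right) + 4 = 3 + 4 = 7$)
$T{\left(C,Q \right)} = 8 C$ ($T{\left(C,Q \right)} = 7 C + C = 8 C$)
$T{\left(- \frac{56}{36},70 \right)} + 34434 = 8 \left(- \frac{56}{36}\right) + 34434 = 8 \left(\left(-56\right) \frac{1}{36}\right) + 34434 = 8 \left(- \frac{14}{9}\right) + 34434 = - \frac{112}{9} + 34434 = \frac{309794}{9}$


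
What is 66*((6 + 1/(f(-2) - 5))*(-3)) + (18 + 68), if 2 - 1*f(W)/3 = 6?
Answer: -18536/17 ≈ -1090.4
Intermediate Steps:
f(W) = -12 (f(W) = 6 - 3*6 = 6 - 18 = -12)
66*((6 + 1/(f(-2) - 5))*(-3)) + (18 + 68) = 66*((6 + 1/(-12 - 5))*(-3)) + (18 + 68) = 66*((6 + 1/(-17))*(-3)) + 86 = 66*((6 - 1/17)*(-3)) + 86 = 66*((101/17)*(-3)) + 86 = 66*(-303/17) + 86 = -19998/17 + 86 = -18536/17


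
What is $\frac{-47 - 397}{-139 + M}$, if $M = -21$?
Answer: $\frac{111}{40} \approx 2.775$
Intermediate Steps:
$\frac{-47 - 397}{-139 + M} = \frac{-47 - 397}{-139 - 21} = - \frac{444}{-160} = \left(-444\right) \left(- \frac{1}{160}\right) = \frac{111}{40}$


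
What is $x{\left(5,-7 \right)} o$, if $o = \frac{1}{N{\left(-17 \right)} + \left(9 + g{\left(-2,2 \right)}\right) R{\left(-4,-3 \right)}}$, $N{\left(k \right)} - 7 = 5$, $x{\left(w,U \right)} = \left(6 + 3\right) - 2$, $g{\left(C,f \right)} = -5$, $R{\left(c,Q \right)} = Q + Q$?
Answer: $- \frac{7}{12} \approx -0.58333$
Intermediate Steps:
$R{\left(c,Q \right)} = 2 Q$
$x{\left(w,U \right)} = 7$ ($x{\left(w,U \right)} = 9 - 2 = 7$)
$N{\left(k \right)} = 12$ ($N{\left(k \right)} = 7 + 5 = 12$)
$o = - \frac{1}{12}$ ($o = \frac{1}{12 + \left(9 - 5\right) 2 \left(-3\right)} = \frac{1}{12 + 4 \left(-6\right)} = \frac{1}{12 - 24} = \frac{1}{-12} = - \frac{1}{12} \approx -0.083333$)
$x{\left(5,-7 \right)} o = 7 \left(- \frac{1}{12}\right) = - \frac{7}{12}$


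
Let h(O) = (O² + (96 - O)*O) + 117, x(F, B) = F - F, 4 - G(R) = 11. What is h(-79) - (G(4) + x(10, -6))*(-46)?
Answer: -7789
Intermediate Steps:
G(R) = -7 (G(R) = 4 - 1*11 = 4 - 11 = -7)
x(F, B) = 0
h(O) = 117 + O² + O*(96 - O) (h(O) = (O² + O*(96 - O)) + 117 = 117 + O² + O*(96 - O))
h(-79) - (G(4) + x(10, -6))*(-46) = (117 + 96*(-79)) - (-7 + 0)*(-46) = (117 - 7584) - (-7)*(-46) = -7467 - 1*322 = -7467 - 322 = -7789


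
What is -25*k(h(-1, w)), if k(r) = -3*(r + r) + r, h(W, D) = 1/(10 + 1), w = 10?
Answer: 125/11 ≈ 11.364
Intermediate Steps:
h(W, D) = 1/11
k(r) = -5*r (k(r) = -6*r + r = -5*r)
-25*k(h(-1, w)) = -(-125)/11 = -25*(-5/11) = 125/11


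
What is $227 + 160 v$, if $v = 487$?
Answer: $78147$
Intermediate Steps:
$227 + 160 v = 227 + 160 \cdot 487 = 227 + 77920 = 78147$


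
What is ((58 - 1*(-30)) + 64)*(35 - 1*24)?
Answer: 1672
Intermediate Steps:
((58 - 1*(-30)) + 64)*(35 - 1*24) = ((58 + 30) + 64)*(35 - 24) = (88 + 64)*11 = 152*11 = 1672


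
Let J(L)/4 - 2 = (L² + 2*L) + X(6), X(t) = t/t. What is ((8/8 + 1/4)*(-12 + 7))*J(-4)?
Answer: -275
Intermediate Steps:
X(t) = 1
J(L) = 12 + 4*L² + 8*L (J(L) = 8 + 4*((L² + 2*L) + 1) = 8 + 4*(1 + L² + 2*L) = 8 + (4 + 4*L² + 8*L) = 12 + 4*L² + 8*L)
((8/8 + 1/4)*(-12 + 7))*J(-4) = ((8/8 + 1/4)*(-12 + 7))*(12 + 4*(-4)² + 8*(-4)) = ((8*(⅛) + 1*(¼))*(-5))*(12 + 4*16 - 32) = ((1 + ¼)*(-5))*(12 + 64 - 32) = ((5/4)*(-5))*44 = -25/4*44 = -275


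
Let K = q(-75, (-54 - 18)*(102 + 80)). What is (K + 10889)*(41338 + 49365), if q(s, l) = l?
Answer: -200907145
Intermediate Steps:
K = -13104 (K = (-54 - 18)*(102 + 80) = -72*182 = -13104)
(K + 10889)*(41338 + 49365) = (-13104 + 10889)*(41338 + 49365) = -2215*90703 = -200907145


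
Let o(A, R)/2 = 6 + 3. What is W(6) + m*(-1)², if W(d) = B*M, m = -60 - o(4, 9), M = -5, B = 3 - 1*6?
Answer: -63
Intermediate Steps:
B = -3 (B = 3 - 6 = -3)
o(A, R) = 18 (o(A, R) = 2*(6 + 3) = 2*9 = 18)
m = -78 (m = -60 - 1*18 = -60 - 18 = -78)
W(d) = 15 (W(d) = -3*(-5) = 15)
W(6) + m*(-1)² = 15 - 78*(-1)² = 15 - 78*1 = 15 - 78 = -63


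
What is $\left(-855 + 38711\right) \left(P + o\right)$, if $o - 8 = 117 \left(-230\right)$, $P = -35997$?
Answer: $-2381104544$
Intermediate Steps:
$o = -26902$ ($o = 8 + 117 \left(-230\right) = 8 - 26910 = -26902$)
$\left(-855 + 38711\right) \left(P + o\right) = \left(-855 + 38711\right) \left(-35997 - 26902\right) = 37856 \left(-62899\right) = -2381104544$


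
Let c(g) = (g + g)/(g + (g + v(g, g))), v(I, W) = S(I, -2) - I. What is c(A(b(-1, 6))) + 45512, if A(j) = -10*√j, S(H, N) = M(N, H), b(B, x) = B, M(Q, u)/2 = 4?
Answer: 1866042/41 - 40*I/41 ≈ 45513.0 - 0.97561*I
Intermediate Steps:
M(Q, u) = 8 (M(Q, u) = 2*4 = 8)
S(H, N) = 8
v(I, W) = 8 - I
c(g) = 2*g/(8 + g) (c(g) = (g + g)/(g + (g + (8 - g))) = (2*g)/(g + 8) = (2*g)/(8 + g) = 2*g/(8 + g))
c(A(b(-1, 6))) + 45512 = 2*(-10*I)/(8 - 10*I) + 45512 = 2*(-10*I)*((8 + 10*I)/164) + 45512 = -5*I*(8 + 10*I)/41 + 45512 = 45512 - 5*I*(8 + 10*I)/41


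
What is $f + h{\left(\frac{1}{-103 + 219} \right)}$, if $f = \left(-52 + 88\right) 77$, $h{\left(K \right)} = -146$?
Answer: $2626$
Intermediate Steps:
$f = 2772$ ($f = 36 \cdot 77 = 2772$)
$f + h{\left(\frac{1}{-103 + 219} \right)} = 2772 - 146 = 2626$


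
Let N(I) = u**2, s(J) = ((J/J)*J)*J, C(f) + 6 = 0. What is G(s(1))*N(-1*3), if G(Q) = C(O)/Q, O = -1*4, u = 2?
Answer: -24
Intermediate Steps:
O = -4
C(f) = -6 (C(f) = -6 + 0 = -6)
s(J) = J**2 (s(J) = (1*J)*J = J*J = J**2)
N(I) = 4 (N(I) = 2**2 = 4)
G(Q) = -6/Q
G(s(1))*N(-1*3) = -6/(1**2)*4 = -6/1*4 = -6*1*4 = -6*4 = -24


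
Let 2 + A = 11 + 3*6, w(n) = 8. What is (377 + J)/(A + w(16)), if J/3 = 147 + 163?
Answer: 1307/35 ≈ 37.343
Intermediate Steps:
J = 930 (J = 3*(147 + 163) = 3*310 = 930)
A = 27 (A = -2 + (11 + 3*6) = -2 + (11 + 18) = -2 + 29 = 27)
(377 + J)/(A + w(16)) = (377 + 930)/(27 + 8) = 1307/35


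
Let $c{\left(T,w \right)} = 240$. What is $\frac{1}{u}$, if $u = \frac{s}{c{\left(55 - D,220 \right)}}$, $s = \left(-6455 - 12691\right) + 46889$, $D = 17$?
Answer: $\frac{240}{27743} \approx 0.0086508$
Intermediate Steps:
$s = 27743$ ($s = \left(-6455 - 12691\right) + 46889 = -19146 + 46889 = 27743$)
$u = \frac{27743}{240} \approx 115.6$
$\frac{1}{u} = \frac{1}{\frac{27743}{240}} = \frac{240}{27743}$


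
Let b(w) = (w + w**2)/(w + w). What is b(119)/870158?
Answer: 30/435079 ≈ 6.8953e-5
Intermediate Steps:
b(w) = (w + w**2)/(2*w) (b(w) = (w + w**2)/((2*w)) = (w + w**2)*(1/(2*w)) = (w + w**2)/(2*w))
b(119)/870158 = (1/2 + (1/2)*119)/870158 = (1/2 + 119/2)*(1/870158) = 60*(1/870158) = 30/435079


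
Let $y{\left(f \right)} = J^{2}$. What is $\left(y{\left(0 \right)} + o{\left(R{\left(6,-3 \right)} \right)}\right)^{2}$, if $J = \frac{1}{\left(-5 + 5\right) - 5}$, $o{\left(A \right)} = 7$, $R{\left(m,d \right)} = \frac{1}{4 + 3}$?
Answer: $\frac{30976}{625} \approx 49.562$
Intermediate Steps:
$R{\left(m,d \right)} = \frac{1}{7}$
$J = - \frac{1}{5}$ ($J = \frac{1}{0 - 5} = \frac{1}{-5} = - \frac{1}{5} \approx -0.2$)
$y{\left(f \right)} = \frac{1}{25}$ ($y{\left(f \right)} = \left(- \frac{1}{5}\right)^{2} = \frac{1}{25}$)
$\left(y{\left(0 \right)} + o{\left(R{\left(6,-3 \right)} \right)}\right)^{2} = \left(\frac{1}{25} + 7\right)^{2} = \left(\frac{176}{25}\right)^{2} = \frac{30976}{625}$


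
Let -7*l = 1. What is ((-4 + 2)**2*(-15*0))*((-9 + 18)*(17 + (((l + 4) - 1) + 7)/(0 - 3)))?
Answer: 0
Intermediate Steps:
l = -1/7 (l = -1/7*1 = -1/7 ≈ -0.14286)
((-4 + 2)**2*(-15*0))*((-9 + 18)*(17 + (((l + 4) - 1) + 7)/(0 - 3))) = ((-4 + 2)**2*(-15*0))*((-9 + 18)*(17 + (((-1/7 + 4) - 1) + 7)/(0 - 3))) = ((-2)**2*0)*(9*(17 + ((27/7 - 1) + 7)/(-3))) = (4*0)*(9*(17 + (20/7 + 7)*(-1/3))) = 0*(9*(17 + (69/7)*(-1/3))) = 0*(9*(17 - 23/7)) = 0*(9*(96/7)) = 0*(864/7) = 0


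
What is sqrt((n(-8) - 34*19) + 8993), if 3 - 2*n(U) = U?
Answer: sqrt(33410)/2 ≈ 91.392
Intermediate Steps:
n(U) = 3/2 - U/2
sqrt((n(-8) - 34*19) + 8993) = sqrt(((3/2 - 1/2*(-8)) - 34*19) + 8993) = sqrt(((3/2 + 4) - 646) + 8993) = sqrt((11/2 - 646) + 8993) = sqrt(-1281/2 + 8993) = sqrt(16705/2) = sqrt(33410)/2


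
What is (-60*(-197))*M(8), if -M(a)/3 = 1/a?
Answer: -8865/2 ≈ -4432.5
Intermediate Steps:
M(a) = -3/a
(-60*(-197))*M(8) = (-60*(-197))*(-3/8) = 11820*(-3*1/8) = 11820*(-3/8) = -8865/2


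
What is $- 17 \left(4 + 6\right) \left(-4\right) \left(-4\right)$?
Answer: $-2720$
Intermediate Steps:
$- 17 \left(4 + 6\right) \left(-4\right) \left(-4\right) = - 17 \cdot 10 \left(-4\right) \left(-4\right) = \left(-17\right) \left(-40\right) \left(-4\right) = 680 \left(-4\right) = -2720$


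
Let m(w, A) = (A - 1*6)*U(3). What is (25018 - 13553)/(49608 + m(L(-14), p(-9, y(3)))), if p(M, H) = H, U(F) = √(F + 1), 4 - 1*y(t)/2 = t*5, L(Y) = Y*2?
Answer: 11465/49552 ≈ 0.23137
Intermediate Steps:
L(Y) = 2*Y
y(t) = 8 - 10*t (y(t) = 8 - 2*t*5 = 8 - 10*t)
U(F) = √(1 + F)
m(w, A) = -12 + 2*A (m(w, A) = (A - 1*6)*√(1 + 3) = (A - 6)*√4 = (-6 + A)*2 = -12 + 2*A)
(25018 - 13553)/(49608 + m(L(-14), p(-9, y(3)))) = (25018 - 13553)/(49608 + (-12 + 2*(8 - 10*3))) = 11465/(49608 + (-12 + 2*(8 - 30))) = 11465/(49608 + (-12 + 2*(-22))) = 11465/(49608 + (-12 - 44)) = 11465/(49608 - 56) = 11465/49552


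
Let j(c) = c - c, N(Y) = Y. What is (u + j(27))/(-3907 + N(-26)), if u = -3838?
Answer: 202/207 ≈ 0.97585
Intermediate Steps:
j(c) = 0
(u + j(27))/(-3907 + N(-26)) = (-3838 + 0)/(-3907 - 26) = -3838/(-3933) = -3838*(-1/3933) = 202/207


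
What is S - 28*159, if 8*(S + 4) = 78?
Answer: -17785/4 ≈ -4446.3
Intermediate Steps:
S = 23/4 (S = -4 + (⅛)*78 = -4 + 39/4 = 23/4 ≈ 5.7500)
S - 28*159 = 23/4 - 28*159 = 23/4 - 4452 = -17785/4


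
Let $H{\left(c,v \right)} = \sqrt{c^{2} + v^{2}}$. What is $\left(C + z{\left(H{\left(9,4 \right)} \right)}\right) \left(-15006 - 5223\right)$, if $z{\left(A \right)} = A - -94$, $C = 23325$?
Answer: $-473742951 - 20229 \sqrt{97} \approx -4.7394 \cdot 10^{8}$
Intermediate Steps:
$z{\left(A \right)} = 94 + A$ ($z{\left(A \right)} = A + 94 = 94 + A$)
$\left(C + z{\left(H{\left(9,4 \right)} \right)}\right) \left(-15006 - 5223\right) = \left(23325 + \left(94 + \sqrt{9^{2} + 4^{2}}\right)\right) \left(-15006 - 5223\right) = \left(23325 + \left(94 + \sqrt{81 + 16}\right)\right) \left(-20229\right) = \left(23325 + \left(94 + \sqrt{97}\right)\right) \left(-20229\right) = \left(23419 + \sqrt{97}\right) \left(-20229\right) = -473742951 - 20229 \sqrt{97}$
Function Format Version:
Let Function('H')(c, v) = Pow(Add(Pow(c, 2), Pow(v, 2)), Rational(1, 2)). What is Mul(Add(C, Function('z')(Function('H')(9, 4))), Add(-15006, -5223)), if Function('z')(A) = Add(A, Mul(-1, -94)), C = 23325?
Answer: Add(-473742951, Mul(-20229, Pow(97, Rational(1, 2)))) ≈ -4.7394e+8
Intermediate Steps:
Function('z')(A) = Add(94, A) (Function('z')(A) = Add(A, 94) = Add(94, A))
Mul(Add(C, Function('z')(Function('H')(9, 4))), Add(-15006, -5223)) = Mul(Add(23325, Add(94, Pow(Add(Pow(9, 2), Pow(4, 2)), Rational(1, 2)))), Add(-15006, -5223)) = Mul(Add(23325, Add(94, Pow(Add(81, 16), Rational(1, 2)))), -20229) = Mul(Add(23325, Add(94, Pow(97, Rational(1, 2)))), -20229) = Mul(Add(23419, Pow(97, Rational(1, 2))), -20229) = Add(-473742951, Mul(-20229, Pow(97, Rational(1, 2))))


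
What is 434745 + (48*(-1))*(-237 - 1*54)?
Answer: 448713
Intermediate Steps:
434745 + (48*(-1))*(-237 - 1*54) = 434745 - 48*(-237 - 54) = 434745 - 48*(-291) = 434745 + 13968 = 448713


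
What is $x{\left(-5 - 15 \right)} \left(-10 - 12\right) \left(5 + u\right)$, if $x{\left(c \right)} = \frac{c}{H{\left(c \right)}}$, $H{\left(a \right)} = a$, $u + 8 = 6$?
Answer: $-66$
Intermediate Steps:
$u = -2$ ($u = -8 + 6 = -2$)
$x{\left(c \right)} = 1$ ($x{\left(c \right)} = \frac{c}{c} = 1$)
$x{\left(-5 - 15 \right)} \left(-10 - 12\right) \left(5 + u\right) = 1 \left(-10 - 12\right) \left(5 - 2\right) = 1 \left(\left(-22\right) 3\right) = 1 \left(-66\right) = -66$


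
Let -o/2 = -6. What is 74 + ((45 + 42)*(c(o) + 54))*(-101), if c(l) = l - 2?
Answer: -562294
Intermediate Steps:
o = 12 (o = -2*(-6) = 12)
c(l) = -2 + l
74 + ((45 + 42)*(c(o) + 54))*(-101) = 74 + ((45 + 42)*((-2 + 12) + 54))*(-101) = 74 + (87*(10 + 54))*(-101) = 74 + (87*64)*(-101) = 74 + 5568*(-101) = 74 - 562368 = -562294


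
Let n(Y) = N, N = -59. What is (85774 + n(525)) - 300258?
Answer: -214543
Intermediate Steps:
n(Y) = -59
(85774 + n(525)) - 300258 = (85774 - 59) - 300258 = 85715 - 300258 = -214543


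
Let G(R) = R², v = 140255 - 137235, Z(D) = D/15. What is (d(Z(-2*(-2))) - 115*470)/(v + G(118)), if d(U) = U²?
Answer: -6080617/1906200 ≈ -3.1899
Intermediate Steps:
Z(D) = D/15 (Z(D) = D*(1/15) = D/15)
v = 3020
(d(Z(-2*(-2))) - 115*470)/(v + G(118)) = (((-2*(-2))/15)² - 115*470)/(3020 + 118²) = (((1/15)*4)² - 54050)/(3020 + 13924) = ((4/15)² - 54050)/16944 = (16/225 - 54050)*(1/16944) = -12161234/225*1/16944 = -6080617/1906200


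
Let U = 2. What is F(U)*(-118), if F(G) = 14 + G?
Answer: -1888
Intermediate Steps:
F(U)*(-118) = (14 + 2)*(-118) = 16*(-118) = -1888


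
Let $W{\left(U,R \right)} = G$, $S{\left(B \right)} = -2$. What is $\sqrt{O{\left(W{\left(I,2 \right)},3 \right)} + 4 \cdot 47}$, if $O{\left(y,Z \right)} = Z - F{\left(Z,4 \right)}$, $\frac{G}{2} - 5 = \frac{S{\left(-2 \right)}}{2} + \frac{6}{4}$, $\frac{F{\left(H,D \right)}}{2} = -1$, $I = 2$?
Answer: $\sqrt{193} \approx 13.892$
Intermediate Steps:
$F{\left(H,D \right)} = -2$ ($F{\left(H,D \right)} = 2 \left(-1\right) = -2$)
$G = 11$ ($G = 10 + 2 \left(- \frac{2}{2} + \frac{6}{4}\right) = 10 + 2 \left(\left(-2\right) \frac{1}{2} + 6 \cdot \frac{1}{4}\right) = 10 + 2 \left(-1 + \frac{3}{2}\right) = 10 + 2 \cdot \frac{1}{2} = 10 + 1 = 11$)
$W{\left(U,R \right)} = 11$
$O{\left(y,Z \right)} = 2 + Z$ ($O{\left(y,Z \right)} = Z - -2 = Z + 2 = 2 + Z$)
$\sqrt{O{\left(W{\left(I,2 \right)},3 \right)} + 4 \cdot 47} = \sqrt{\left(2 + 3\right) + 4 \cdot 47} = \sqrt{5 + 188} = \sqrt{193}$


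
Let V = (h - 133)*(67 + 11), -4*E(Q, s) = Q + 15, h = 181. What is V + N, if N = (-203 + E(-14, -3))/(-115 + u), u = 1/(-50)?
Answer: 14361271/3834 ≈ 3745.8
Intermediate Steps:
E(Q, s) = -15/4 - Q/4 (E(Q, s) = -(Q + 15)/4 = -(15 + Q)/4 = -15/4 - Q/4)
u = -1/50 ≈ -0.020000
N = 6775/3834 (N = (-203 + (-15/4 - 1/4*(-14)))/(-115 - 1/50) = (-203 + (-15/4 + 7/2))/(-5751/50) = (-203 - 1/4)*(-50/5751) = -813/4*(-50/5751) = 6775/3834 ≈ 1.7671)
V = 3744 (V = (181 - 133)*(67 + 11) = 48*78 = 3744)
V + N = 3744 + 6775/3834 = 14361271/3834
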